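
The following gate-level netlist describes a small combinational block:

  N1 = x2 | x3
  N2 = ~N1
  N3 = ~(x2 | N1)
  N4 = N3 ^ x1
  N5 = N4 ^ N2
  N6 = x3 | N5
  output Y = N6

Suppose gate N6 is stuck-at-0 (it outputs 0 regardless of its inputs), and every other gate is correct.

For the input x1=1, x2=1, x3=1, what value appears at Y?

Propagate with N6 forced: N1=1, N2=0, N3=0, N4=1, N5=1, N6=0 [stuck-at-0].
So Y = 0. (Without the fault it would be 1.)

0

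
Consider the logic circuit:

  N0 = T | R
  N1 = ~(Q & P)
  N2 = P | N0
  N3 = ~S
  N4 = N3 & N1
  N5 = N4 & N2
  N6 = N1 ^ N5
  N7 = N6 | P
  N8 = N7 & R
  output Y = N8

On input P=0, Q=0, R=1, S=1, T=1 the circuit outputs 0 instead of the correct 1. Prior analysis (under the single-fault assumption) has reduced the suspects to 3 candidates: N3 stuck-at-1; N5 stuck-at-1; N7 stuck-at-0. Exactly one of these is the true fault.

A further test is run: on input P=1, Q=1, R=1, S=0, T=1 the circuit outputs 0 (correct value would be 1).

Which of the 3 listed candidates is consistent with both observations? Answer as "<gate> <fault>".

N7 stuck-at-0

Evaluate each candidate on input P=1, Q=1, R=1, S=0, T=1:
  N3 stuck-at-1: N0=1, N1=0, N2=1, N3=1 [stuck-at-1], N4=0, N5=0, N6=0, N7=1, N8=1 → 1 — eliminated
  N5 stuck-at-1: N0=1, N1=0, N2=1, N3=1, N4=0, N5=1 [stuck-at-1], N6=1, N7=1, N8=1 → 1 — eliminated
  N7 stuck-at-0: N0=1, N1=0, N2=1, N3=1, N4=0, N5=0, N6=0, N7=0 [stuck-at-0], N8=0 → 0 — matches
Only N7 stuck-at-0 reproduces the observed 0.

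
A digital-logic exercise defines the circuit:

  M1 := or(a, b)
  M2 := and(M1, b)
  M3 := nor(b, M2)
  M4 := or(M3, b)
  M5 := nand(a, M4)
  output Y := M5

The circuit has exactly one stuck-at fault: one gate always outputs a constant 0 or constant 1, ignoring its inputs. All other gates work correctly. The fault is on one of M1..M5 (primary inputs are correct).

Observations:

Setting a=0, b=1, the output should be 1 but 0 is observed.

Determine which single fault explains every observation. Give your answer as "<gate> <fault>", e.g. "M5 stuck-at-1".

M5 stuck-at-0

Fault-free values for test 1 (a=0, b=1): M1=1, M2=1, M3=0, M4=1, M5=1, giving Y=1. Observed 0.
Test 1: faults giving observed 0 are {M5 stuck-at-0}.
Only M5 stuck-at-0 is consistent with every test.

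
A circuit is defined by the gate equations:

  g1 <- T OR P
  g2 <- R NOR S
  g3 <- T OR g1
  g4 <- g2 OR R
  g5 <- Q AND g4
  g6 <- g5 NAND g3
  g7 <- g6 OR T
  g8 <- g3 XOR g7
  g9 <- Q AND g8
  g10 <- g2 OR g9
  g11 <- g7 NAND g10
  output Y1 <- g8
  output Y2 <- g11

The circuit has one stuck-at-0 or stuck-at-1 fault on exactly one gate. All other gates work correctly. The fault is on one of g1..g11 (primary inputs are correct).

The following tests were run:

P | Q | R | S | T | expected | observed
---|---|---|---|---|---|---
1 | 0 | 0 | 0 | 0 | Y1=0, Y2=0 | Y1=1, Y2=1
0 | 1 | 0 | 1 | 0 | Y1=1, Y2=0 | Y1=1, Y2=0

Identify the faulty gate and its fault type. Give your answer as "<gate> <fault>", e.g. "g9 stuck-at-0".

g5 stuck-at-1

Fault-free values for test 1 (P=1, Q=0, R=0, S=0, T=0): g1=1, g2=1, g3=1, g4=1, g5=0, g6=1, g7=1, g8=0, g9=0, g10=1, g11=0, giving Y1=0, Y2=0. Observed Y1=1, Y2=1.
Test 1: faults giving observed Y1=1, Y2=1 are {g5 stuck-at-1, g6 stuck-at-0, g7 stuck-at-0}.
Test 2 (P=0, Q=1, R=0, S=1, T=0): fault-free g1=0, g2=0, g3=0, g4=0, g5=0, g6=1, g7=1, g8=1, g9=1, g10=1, g11=0 → Y1=1, Y2=0; observed Y1=1, Y2=0. Eliminates g6 stuck-at-0, g7 stuck-at-0.
Only g5 stuck-at-1 is consistent with every test.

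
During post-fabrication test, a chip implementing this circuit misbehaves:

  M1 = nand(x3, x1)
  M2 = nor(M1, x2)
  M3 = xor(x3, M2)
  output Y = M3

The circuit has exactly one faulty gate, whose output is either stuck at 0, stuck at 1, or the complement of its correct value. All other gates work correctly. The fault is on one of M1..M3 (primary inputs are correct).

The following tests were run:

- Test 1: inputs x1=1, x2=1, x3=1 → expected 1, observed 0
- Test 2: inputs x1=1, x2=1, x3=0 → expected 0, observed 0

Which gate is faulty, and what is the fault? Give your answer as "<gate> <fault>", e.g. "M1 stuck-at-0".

Fault-free values for test 1 (x1=1, x2=1, x3=1): M1=0, M2=0, M3=1, giving Y=1. Observed 0.
Test 1: faults giving observed 0 are {M2 stuck-at-1, M2 inverted output, M3 stuck-at-0, M3 inverted output}.
Test 2 (x1=1, x2=1, x3=0): fault-free M1=1, M2=0, M3=0 → 0; observed 0. Eliminates M2 stuck-at-1, M2 inverted output, M3 inverted output.
Only M3 stuck-at-0 is consistent with every test.

M3 stuck-at-0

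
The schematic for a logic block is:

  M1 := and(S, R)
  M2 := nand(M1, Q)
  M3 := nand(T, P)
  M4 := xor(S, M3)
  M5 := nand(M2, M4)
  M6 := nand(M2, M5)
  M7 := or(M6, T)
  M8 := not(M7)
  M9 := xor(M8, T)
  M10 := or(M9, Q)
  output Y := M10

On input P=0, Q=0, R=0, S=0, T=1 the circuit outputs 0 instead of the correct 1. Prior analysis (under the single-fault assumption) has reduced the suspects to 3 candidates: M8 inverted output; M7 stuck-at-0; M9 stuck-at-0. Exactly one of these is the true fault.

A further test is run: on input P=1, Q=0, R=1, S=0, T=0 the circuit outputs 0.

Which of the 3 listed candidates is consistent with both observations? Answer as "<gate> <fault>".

M9 stuck-at-0

Evaluate each candidate on input P=1, Q=0, R=1, S=0, T=0:
  M8 inverted output: M1=0, M2=1, M3=1, M4=1, M5=0, M6=1, M7=1, M8=1 [inverted output], M9=1, M10=1 → 1 — eliminated
  M7 stuck-at-0: M1=0, M2=1, M3=1, M4=1, M5=0, M6=1, M7=0 [stuck-at-0], M8=1, M9=1, M10=1 → 1 — eliminated
  M9 stuck-at-0: M1=0, M2=1, M3=1, M4=1, M5=0, M6=1, M7=1, M8=0, M9=0 [stuck-at-0], M10=0 → 0 — matches
Only M9 stuck-at-0 reproduces the observed 0.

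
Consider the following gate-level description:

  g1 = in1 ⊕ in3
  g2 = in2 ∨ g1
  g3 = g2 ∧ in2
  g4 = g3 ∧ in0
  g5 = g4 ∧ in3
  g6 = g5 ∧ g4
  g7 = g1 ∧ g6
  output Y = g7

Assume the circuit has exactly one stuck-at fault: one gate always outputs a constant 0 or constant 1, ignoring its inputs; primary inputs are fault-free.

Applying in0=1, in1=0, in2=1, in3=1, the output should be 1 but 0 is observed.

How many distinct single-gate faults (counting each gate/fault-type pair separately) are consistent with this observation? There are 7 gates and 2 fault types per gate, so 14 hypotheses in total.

Fault-free: g1=1, g2=1, g3=1, g4=1, g5=1, g6=1, g7=1 → 1. Observed 0.
  g1 stuck-at-0: output 0 ✓
  g1 stuck-at-1: output 1 ✗
  g2 stuck-at-0: output 0 ✓
  g2 stuck-at-1: output 1 ✗
  g3 stuck-at-0: output 0 ✓
  g3 stuck-at-1: output 1 ✗
  g4 stuck-at-0: output 0 ✓
  g4 stuck-at-1: output 1 ✗
  g5 stuck-at-0: output 0 ✓
  g5 stuck-at-1: output 1 ✗
  g6 stuck-at-0: output 0 ✓
  g6 stuck-at-1: output 1 ✗
  g7 stuck-at-0: output 0 ✓
  g7 stuck-at-1: output 1 ✗
Consistent faults: {g1 stuck-at-0, g2 stuck-at-0, g3 stuck-at-0, g4 stuck-at-0, g5 stuck-at-0, g6 stuck-at-0, g7 stuck-at-0} — 7 in all.

7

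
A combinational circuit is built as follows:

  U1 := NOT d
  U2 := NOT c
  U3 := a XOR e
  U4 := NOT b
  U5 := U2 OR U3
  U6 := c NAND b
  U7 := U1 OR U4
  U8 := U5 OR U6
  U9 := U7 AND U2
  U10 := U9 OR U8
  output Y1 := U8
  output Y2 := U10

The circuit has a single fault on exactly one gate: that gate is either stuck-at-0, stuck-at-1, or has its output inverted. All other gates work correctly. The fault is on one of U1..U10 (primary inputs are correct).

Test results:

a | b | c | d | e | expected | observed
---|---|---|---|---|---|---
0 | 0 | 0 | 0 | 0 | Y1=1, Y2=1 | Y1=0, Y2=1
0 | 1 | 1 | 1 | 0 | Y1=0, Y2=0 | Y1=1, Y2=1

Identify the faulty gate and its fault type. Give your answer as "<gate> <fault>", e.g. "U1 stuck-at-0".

U8 inverted output

Fault-free values for test 1 (a=0, b=0, c=0, d=0, e=0): U1=1, U2=1, U3=0, U4=1, U5=1, U6=1, U7=1, U8=1, U9=1, U10=1, giving Y1=1, Y2=1. Observed Y1=0, Y2=1.
Test 1: faults giving observed Y1=0, Y2=1 are {U8 stuck-at-0, U8 inverted output}.
Test 2 (a=0, b=1, c=1, d=1, e=0): fault-free U1=0, U2=0, U3=0, U4=0, U5=0, U6=0, U7=0, U8=0, U9=0, U10=0 → Y1=0, Y2=0; observed Y1=1, Y2=1. Eliminates U8 stuck-at-0.
Only U8 inverted output is consistent with every test.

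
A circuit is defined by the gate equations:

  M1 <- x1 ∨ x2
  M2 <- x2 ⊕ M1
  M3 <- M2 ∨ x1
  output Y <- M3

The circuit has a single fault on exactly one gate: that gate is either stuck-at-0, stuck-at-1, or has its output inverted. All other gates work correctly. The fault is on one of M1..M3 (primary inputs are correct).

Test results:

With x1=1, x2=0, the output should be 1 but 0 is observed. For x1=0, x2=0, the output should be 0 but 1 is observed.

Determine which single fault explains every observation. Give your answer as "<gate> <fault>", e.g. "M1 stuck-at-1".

Fault-free values for test 1 (x1=1, x2=0): M1=1, M2=1, M3=1, giving Y=1. Observed 0.
Test 1: faults giving observed 0 are {M3 stuck-at-0, M3 inverted output}.
Test 2 (x1=0, x2=0): fault-free M1=0, M2=0, M3=0 → 0; observed 1. Eliminates M3 stuck-at-0.
Only M3 inverted output is consistent with every test.

M3 inverted output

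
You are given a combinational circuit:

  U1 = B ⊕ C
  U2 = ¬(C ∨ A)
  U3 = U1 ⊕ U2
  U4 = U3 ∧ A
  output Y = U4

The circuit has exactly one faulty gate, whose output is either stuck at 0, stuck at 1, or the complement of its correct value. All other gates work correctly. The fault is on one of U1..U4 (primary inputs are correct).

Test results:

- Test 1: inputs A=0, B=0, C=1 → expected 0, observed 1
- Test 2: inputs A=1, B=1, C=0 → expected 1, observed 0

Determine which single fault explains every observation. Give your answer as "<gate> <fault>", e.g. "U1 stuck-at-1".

U4 inverted output

Fault-free values for test 1 (A=0, B=0, C=1): U1=1, U2=0, U3=1, U4=0, giving Y=0. Observed 1.
Test 1: faults giving observed 1 are {U4 stuck-at-1, U4 inverted output}.
Test 2 (A=1, B=1, C=0): fault-free U1=1, U2=0, U3=1, U4=1 → 1; observed 0. Eliminates U4 stuck-at-1.
Only U4 inverted output is consistent with every test.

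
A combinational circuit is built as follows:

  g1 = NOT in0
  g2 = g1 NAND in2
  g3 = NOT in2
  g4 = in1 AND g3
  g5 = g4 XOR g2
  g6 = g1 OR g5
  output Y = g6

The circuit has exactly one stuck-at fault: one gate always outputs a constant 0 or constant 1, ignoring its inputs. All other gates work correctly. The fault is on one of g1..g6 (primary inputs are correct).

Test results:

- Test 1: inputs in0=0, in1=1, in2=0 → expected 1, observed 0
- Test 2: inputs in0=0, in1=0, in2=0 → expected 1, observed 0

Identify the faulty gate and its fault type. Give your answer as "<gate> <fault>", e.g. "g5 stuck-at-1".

Fault-free values for test 1 (in0=0, in1=1, in2=0): g1=1, g2=1, g3=1, g4=1, g5=0, g6=1, giving Y=1. Observed 0.
Test 1: faults giving observed 0 are {g1 stuck-at-0, g6 stuck-at-0}.
Test 2 (in0=0, in1=0, in2=0): fault-free g1=1, g2=1, g3=1, g4=0, g5=1, g6=1 → 1; observed 0. Eliminates g1 stuck-at-0.
Only g6 stuck-at-0 is consistent with every test.

g6 stuck-at-0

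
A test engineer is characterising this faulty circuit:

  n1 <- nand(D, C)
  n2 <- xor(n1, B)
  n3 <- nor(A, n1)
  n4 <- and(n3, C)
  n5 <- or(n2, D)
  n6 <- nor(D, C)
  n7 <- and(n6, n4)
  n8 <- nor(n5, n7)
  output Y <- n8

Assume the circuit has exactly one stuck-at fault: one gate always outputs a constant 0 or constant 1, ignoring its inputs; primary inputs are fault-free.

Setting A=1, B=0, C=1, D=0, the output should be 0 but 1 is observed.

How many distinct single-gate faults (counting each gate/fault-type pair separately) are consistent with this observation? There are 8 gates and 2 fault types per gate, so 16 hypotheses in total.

Fault-free: n1=1, n2=1, n3=0, n4=0, n5=1, n6=0, n7=0, n8=0 → 0. Observed 1.
  n1: stuck-at-0 ✓; others ✗
  n2: stuck-at-0 ✓; others ✗
  n3: none of the 2 fault types match ✗
  n4: none of the 2 fault types match ✗
  n5: stuck-at-0 ✓; others ✗
  n6: none of the 2 fault types match ✗
  n7: none of the 2 fault types match ✗
  n8: stuck-at-1 ✓; others ✗
Consistent faults: {n1 stuck-at-0, n2 stuck-at-0, n5 stuck-at-0, n8 stuck-at-1} — 4 in all.

4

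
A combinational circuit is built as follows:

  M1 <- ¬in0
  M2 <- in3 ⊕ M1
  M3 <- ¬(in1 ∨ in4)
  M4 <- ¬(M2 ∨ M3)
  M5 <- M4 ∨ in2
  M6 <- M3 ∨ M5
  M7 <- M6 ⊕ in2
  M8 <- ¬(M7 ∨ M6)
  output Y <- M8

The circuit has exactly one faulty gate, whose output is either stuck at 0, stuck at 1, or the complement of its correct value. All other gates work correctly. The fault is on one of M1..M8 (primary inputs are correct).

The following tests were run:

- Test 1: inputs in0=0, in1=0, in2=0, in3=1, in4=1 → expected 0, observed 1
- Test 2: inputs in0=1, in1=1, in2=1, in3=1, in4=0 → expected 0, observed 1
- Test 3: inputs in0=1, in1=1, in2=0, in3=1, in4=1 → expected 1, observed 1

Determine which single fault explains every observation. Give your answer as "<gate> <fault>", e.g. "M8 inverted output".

M8 stuck-at-1

Fault-free values for test 1 (in0=0, in1=0, in2=0, in3=1, in4=1): M1=1, M2=0, M3=0, M4=1, M5=1, M6=1, M7=1, M8=0, giving Y=0. Observed 1.
Test 1: faults giving observed 1 are {M1 stuck-at-0, M1 inverted output, M2 stuck-at-1, M2 inverted output, M4 stuck-at-0, M4 inverted output, M5 stuck-at-0, M5 inverted output, M6 stuck-at-0, M6 inverted output, M8 stuck-at-1, M8 inverted output}.
Test 2 (in0=1, in1=1, in2=1, in3=1, in4=0): fault-free M1=0, M2=1, M3=0, M4=0, M5=1, M6=1, M7=0, M8=0 → 0; observed 1. Eliminates M1 stuck-at-0, M1 inverted output, M2 stuck-at-1, M2 inverted output, M4 stuck-at-0, M4 inverted output, M5 stuck-at-0, M5 inverted output, M6 stuck-at-0, M6 inverted output.
Test 3 (in0=1, in1=1, in2=0, in3=1, in4=1): fault-free M1=0, M2=1, M3=0, M4=0, M5=0, M6=0, M7=0, M8=1 → 1; observed 1. Eliminates M8 inverted output.
Only M8 stuck-at-1 is consistent with every test.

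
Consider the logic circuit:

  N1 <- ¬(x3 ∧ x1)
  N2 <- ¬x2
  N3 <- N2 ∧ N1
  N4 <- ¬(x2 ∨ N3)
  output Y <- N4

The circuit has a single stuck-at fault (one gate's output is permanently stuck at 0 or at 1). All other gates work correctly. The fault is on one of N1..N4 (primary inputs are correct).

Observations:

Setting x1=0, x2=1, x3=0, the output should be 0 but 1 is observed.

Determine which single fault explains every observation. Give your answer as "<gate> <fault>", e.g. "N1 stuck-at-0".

Fault-free values for test 1 (x1=0, x2=1, x3=0): N1=1, N2=0, N3=0, N4=0, giving Y=0. Observed 1.
Test 1: faults giving observed 1 are {N4 stuck-at-1}.
Only N4 stuck-at-1 is consistent with every test.

N4 stuck-at-1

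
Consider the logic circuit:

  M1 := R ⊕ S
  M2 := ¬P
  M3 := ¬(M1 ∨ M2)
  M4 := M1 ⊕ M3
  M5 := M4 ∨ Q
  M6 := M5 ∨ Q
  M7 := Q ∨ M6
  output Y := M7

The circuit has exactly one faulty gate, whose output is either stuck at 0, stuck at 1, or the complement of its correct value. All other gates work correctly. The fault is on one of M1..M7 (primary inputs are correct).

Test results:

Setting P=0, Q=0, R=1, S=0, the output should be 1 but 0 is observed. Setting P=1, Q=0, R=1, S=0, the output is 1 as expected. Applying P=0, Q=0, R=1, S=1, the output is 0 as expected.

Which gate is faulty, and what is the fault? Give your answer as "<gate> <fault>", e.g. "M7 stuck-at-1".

M1 stuck-at-0

Fault-free values for test 1 (P=0, Q=0, R=1, S=0): M1=1, M2=1, M3=0, M4=1, M5=1, M6=1, M7=1, giving Y=1. Observed 0.
Test 1: faults giving observed 0 are {M1 stuck-at-0, M1 inverted output, M3 stuck-at-1, M3 inverted output, M4 stuck-at-0, M4 inverted output, M5 stuck-at-0, M5 inverted output, M6 stuck-at-0, M6 inverted output, M7 stuck-at-0, M7 inverted output}.
Test 2 (P=1, Q=0, R=1, S=0): fault-free M1=1, M2=0, M3=0, M4=1, M5=1, M6=1, M7=1 → 1; observed 1. Eliminates M3 stuck-at-1, M3 inverted output, M4 stuck-at-0, M4 inverted output, M5 stuck-at-0, M5 inverted output, M6 stuck-at-0, M6 inverted output, M7 stuck-at-0, M7 inverted output.
Test 3 (P=0, Q=0, R=1, S=1): fault-free M1=0, M2=1, M3=0, M4=0, M5=0, M6=0, M7=0 → 0; observed 0. Eliminates M1 inverted output.
Only M1 stuck-at-0 is consistent with every test.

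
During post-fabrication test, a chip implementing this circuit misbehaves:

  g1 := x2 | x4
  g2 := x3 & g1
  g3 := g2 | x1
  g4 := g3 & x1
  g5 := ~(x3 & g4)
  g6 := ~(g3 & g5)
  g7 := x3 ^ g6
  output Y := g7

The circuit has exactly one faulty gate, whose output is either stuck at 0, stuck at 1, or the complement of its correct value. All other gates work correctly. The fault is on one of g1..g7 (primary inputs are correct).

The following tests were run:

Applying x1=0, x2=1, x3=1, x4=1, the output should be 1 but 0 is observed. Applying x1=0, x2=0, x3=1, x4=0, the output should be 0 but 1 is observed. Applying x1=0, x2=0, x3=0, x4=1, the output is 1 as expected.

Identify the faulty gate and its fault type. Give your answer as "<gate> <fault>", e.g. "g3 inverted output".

g1 inverted output

Fault-free values for test 1 (x1=0, x2=1, x3=1, x4=1): g1=1, g2=1, g3=1, g4=0, g5=1, g6=0, g7=1, giving Y=1. Observed 0.
Test 1: faults giving observed 0 are {g1 stuck-at-0, g1 inverted output, g2 stuck-at-0, g2 inverted output, g3 stuck-at-0, g3 inverted output, g4 stuck-at-1, g4 inverted output, g5 stuck-at-0, g5 inverted output, g6 stuck-at-1, g6 inverted output, g7 stuck-at-0, g7 inverted output}.
Test 2 (x1=0, x2=0, x3=1, x4=0): fault-free g1=0, g2=0, g3=0, g4=0, g5=1, g6=1, g7=0 → 0; observed 1. Eliminates g1 stuck-at-0, g2 stuck-at-0, g3 stuck-at-0, g4 stuck-at-1, g4 inverted output, g5 stuck-at-0, g5 inverted output, g6 stuck-at-1, g7 stuck-at-0.
Test 3 (x1=0, x2=0, x3=0, x4=1): fault-free g1=1, g2=0, g3=0, g4=0, g5=1, g6=1, g7=1 → 1; observed 1. Eliminates g2 inverted output, g3 inverted output, g6 inverted output, g7 inverted output.
Only g1 inverted output is consistent with every test.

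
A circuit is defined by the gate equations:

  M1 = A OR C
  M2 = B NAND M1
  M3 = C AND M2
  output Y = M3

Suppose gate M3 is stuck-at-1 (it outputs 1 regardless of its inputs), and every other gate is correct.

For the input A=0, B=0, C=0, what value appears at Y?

Propagate with M3 forced: M1=0, M2=1, M3=1 [stuck-at-1].
So Y = 1. (Without the fault it would be 0.)

1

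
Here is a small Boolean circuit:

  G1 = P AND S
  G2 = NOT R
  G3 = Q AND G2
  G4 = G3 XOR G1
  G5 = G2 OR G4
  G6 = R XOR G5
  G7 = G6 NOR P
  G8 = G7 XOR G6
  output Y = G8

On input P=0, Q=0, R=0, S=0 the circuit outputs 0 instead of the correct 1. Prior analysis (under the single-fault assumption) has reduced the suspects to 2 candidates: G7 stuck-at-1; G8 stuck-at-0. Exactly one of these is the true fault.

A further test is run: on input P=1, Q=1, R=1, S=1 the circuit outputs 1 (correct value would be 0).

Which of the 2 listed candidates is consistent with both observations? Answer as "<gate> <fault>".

G7 stuck-at-1

Evaluate each candidate on input P=1, Q=1, R=1, S=1:
  G7 stuck-at-1: G1=1, G2=0, G3=0, G4=1, G5=1, G6=0, G7=1 [stuck-at-1], G8=1 → 1 — matches
  G8 stuck-at-0: G1=1, G2=0, G3=0, G4=1, G5=1, G6=0, G7=0, G8=0 [stuck-at-0] → 0 — eliminated
Only G7 stuck-at-1 reproduces the observed 1.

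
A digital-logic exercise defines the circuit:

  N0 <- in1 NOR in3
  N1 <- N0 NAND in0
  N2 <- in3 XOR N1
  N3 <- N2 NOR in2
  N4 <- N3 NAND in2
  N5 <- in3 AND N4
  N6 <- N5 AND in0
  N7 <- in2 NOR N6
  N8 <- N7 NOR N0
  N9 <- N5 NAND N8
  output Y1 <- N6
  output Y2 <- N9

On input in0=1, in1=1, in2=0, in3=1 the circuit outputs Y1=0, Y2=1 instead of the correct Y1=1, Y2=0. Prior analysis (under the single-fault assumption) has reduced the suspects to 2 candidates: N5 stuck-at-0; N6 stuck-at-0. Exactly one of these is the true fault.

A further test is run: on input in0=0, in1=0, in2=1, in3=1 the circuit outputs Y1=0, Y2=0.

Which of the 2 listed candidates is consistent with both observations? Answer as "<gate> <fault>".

Evaluate each candidate on input in0=0, in1=0, in2=1, in3=1:
  N5 stuck-at-0: N0=0, N1=1, N2=0, N3=0, N4=1, N5=0 [stuck-at-0], N6=0, N7=0, N8=1, N9=1 → Y1=0, Y2=1 — eliminated
  N6 stuck-at-0: N0=0, N1=1, N2=0, N3=0, N4=1, N5=1, N6=0 [stuck-at-0], N7=0, N8=1, N9=0 → Y1=0, Y2=0 — matches
Only N6 stuck-at-0 reproduces the observed Y1=0, Y2=0.

N6 stuck-at-0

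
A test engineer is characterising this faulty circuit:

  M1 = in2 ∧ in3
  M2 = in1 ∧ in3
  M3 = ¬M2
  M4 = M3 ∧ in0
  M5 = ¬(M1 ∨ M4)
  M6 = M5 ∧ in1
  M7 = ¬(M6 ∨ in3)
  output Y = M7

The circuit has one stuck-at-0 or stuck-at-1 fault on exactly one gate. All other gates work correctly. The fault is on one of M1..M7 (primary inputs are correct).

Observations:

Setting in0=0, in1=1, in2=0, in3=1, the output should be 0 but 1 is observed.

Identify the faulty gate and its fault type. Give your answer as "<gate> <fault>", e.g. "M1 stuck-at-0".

Fault-free values for test 1 (in0=0, in1=1, in2=0, in3=1): M1=0, M2=1, M3=0, M4=0, M5=1, M6=1, M7=0, giving Y=0. Observed 1.
Test 1: faults giving observed 1 are {M7 stuck-at-1}.
Only M7 stuck-at-1 is consistent with every test.

M7 stuck-at-1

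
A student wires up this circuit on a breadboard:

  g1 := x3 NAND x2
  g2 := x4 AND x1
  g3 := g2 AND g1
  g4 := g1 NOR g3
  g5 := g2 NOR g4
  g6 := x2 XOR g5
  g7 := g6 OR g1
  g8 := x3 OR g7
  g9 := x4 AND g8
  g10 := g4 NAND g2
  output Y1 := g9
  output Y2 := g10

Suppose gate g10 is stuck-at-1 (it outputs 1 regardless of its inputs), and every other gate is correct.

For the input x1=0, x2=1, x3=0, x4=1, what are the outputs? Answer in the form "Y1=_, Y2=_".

Y1=1, Y2=1

Propagate with g10 forced: g1=1, g2=0, g3=0, g4=0, g5=1, g6=0, g7=1, g8=1, g9=1, g10=1 [stuck-at-1].
So the outputs are Y1=1, Y2=1. (Same as the fault-free value — the fault is masked on this input.)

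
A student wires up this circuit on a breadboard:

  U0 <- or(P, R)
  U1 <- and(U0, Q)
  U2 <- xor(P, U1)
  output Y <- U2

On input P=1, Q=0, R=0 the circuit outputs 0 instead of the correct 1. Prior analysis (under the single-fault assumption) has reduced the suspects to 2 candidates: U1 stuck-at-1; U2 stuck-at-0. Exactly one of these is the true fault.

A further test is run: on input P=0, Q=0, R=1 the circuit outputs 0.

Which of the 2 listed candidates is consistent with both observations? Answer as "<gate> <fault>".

U2 stuck-at-0

Evaluate each candidate on input P=0, Q=0, R=1:
  U1 stuck-at-1: U0=1, U1=1 [stuck-at-1], U2=1 → 1 — eliminated
  U2 stuck-at-0: U0=1, U1=0, U2=0 [stuck-at-0] → 0 — matches
Only U2 stuck-at-0 reproduces the observed 0.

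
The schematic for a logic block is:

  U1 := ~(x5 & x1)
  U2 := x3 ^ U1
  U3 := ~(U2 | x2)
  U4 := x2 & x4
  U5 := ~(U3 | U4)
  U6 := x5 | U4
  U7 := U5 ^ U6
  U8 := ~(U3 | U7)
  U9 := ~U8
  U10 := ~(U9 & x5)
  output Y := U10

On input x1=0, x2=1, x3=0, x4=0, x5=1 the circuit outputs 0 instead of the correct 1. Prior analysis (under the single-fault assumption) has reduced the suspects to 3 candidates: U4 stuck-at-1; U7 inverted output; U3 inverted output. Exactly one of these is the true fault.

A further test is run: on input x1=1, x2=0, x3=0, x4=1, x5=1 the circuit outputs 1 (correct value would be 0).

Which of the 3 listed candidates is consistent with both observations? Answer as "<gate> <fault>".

Evaluate each candidate on input x1=1, x2=0, x3=0, x4=1, x5=1:
  U4 stuck-at-1: U1=0, U2=0, U3=1, U4=1 [stuck-at-1], U5=0, U6=1, U7=1, U8=0, U9=1, U10=0 → 0 — eliminated
  U7 inverted output: U1=0, U2=0, U3=1, U4=0, U5=0, U6=1, U7=0 [inverted output], U8=0, U9=1, U10=0 → 0 — eliminated
  U3 inverted output: U1=0, U2=0, U3=0 [inverted output], U4=0, U5=1, U6=1, U7=0, U8=1, U9=0, U10=1 → 1 — matches
Only U3 inverted output reproduces the observed 1.

U3 inverted output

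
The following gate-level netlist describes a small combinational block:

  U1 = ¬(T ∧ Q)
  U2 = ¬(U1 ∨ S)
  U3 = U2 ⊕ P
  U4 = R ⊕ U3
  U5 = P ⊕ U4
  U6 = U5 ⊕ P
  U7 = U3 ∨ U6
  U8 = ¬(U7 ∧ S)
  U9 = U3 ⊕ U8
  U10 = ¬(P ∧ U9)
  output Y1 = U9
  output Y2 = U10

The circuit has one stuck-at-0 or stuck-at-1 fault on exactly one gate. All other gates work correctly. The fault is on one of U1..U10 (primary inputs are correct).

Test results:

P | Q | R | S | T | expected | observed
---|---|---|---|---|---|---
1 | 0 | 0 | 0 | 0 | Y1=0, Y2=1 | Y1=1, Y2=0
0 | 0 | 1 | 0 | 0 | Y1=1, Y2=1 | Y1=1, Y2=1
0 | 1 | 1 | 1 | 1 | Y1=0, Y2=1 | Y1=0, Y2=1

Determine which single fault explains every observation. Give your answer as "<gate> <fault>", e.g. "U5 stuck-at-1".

Fault-free values for test 1 (P=1, Q=0, R=0, S=0, T=0): U1=1, U2=0, U3=1, U4=1, U5=0, U6=1, U7=1, U8=1, U9=0, U10=1, giving Y1=0, Y2=1. Observed Y1=1, Y2=0.
Test 1: faults giving observed Y1=1, Y2=0 are {U1 stuck-at-0, U2 stuck-at-1, U3 stuck-at-0, U8 stuck-at-0, U9 stuck-at-1}.
Test 2 (P=0, Q=0, R=1, S=0, T=0): fault-free U1=1, U2=0, U3=0, U4=1, U5=1, U6=1, U7=1, U8=1, U9=1, U10=1 → Y1=1, Y2=1; observed Y1=1, Y2=1. Eliminates U1 stuck-at-0, U2 stuck-at-1, U8 stuck-at-0.
Test 3 (P=0, Q=1, R=1, S=1, T=1): fault-free U1=0, U2=0, U3=0, U4=1, U5=1, U6=1, U7=1, U8=0, U9=0, U10=1 → Y1=0, Y2=1; observed Y1=0, Y2=1. Eliminates U9 stuck-at-1.
Only U3 stuck-at-0 is consistent with every test.

U3 stuck-at-0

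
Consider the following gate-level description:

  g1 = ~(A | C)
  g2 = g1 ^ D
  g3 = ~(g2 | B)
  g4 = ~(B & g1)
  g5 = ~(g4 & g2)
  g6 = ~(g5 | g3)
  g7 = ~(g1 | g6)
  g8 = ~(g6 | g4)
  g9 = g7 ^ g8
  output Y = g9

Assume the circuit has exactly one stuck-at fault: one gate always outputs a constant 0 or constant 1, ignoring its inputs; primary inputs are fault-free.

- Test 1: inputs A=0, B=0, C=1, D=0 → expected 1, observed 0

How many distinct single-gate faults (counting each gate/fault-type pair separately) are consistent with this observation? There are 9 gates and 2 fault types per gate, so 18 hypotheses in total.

7

Fault-free: g1=0, g2=0, g3=1, g4=1, g5=1, g6=0, g7=1, g8=0, g9=1 → 1. Observed 0.
  g1: stuck-at-1 ✓; others ✗
  g2: stuck-at-1 ✓; others ✗
  g3: none of the 2 fault types match ✗
  g4: stuck-at-0 ✓; others ✗
  g5: none of the 2 fault types match ✗
  g6: stuck-at-1 ✓; others ✗
  g7: stuck-at-0 ✓; others ✗
  g8: stuck-at-1 ✓; others ✗
  g9: stuck-at-0 ✓; others ✗
Consistent faults: {g1 stuck-at-1, g2 stuck-at-1, g4 stuck-at-0, g6 stuck-at-1, g7 stuck-at-0, g8 stuck-at-1, g9 stuck-at-0} — 7 in all.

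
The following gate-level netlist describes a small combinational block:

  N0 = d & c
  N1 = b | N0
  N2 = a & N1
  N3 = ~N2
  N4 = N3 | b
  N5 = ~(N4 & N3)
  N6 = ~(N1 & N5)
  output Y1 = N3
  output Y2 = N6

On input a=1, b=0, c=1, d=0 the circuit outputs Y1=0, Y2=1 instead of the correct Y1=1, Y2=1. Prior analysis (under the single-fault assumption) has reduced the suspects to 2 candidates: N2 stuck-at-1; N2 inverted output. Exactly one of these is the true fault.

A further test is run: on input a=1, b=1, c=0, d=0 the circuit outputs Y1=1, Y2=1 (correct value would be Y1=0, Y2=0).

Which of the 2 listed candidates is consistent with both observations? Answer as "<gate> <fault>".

Evaluate each candidate on input a=1, b=1, c=0, d=0:
  N2 stuck-at-1: N0=0, N1=1, N2=1 [stuck-at-1], N3=0, N4=1, N5=1, N6=0 → Y1=0, Y2=0 — eliminated
  N2 inverted output: N0=0, N1=1, N2=0 [inverted output], N3=1, N4=1, N5=0, N6=1 → Y1=1, Y2=1 — matches
Only N2 inverted output reproduces the observed Y1=1, Y2=1.

N2 inverted output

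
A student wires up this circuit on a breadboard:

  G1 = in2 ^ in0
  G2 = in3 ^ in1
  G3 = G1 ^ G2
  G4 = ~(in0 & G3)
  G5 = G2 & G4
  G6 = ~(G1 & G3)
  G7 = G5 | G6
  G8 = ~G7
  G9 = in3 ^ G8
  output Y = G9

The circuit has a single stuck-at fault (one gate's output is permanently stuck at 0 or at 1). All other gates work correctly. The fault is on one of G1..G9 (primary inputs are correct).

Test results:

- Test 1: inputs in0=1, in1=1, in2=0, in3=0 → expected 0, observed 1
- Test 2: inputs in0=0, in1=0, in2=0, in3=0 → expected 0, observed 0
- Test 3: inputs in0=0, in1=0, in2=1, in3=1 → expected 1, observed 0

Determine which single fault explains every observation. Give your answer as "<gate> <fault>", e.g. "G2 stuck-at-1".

G2 stuck-at-0

Fault-free values for test 1 (in0=1, in1=1, in2=0, in3=0): G1=1, G2=1, G3=0, G4=1, G5=1, G6=1, G7=1, G8=0, G9=0, giving Y=0. Observed 1.
Test 1: faults giving observed 1 are {G2 stuck-at-0, G3 stuck-at-1, G7 stuck-at-0, G8 stuck-at-1, G9 stuck-at-1}.
Test 2 (in0=0, in1=0, in2=0, in3=0): fault-free G1=0, G2=0, G3=0, G4=1, G5=0, G6=1, G7=1, G8=0, G9=0 → 0; observed 0. Eliminates G7 stuck-at-0, G8 stuck-at-1, G9 stuck-at-1.
Test 3 (in0=0, in1=0, in2=1, in3=1): fault-free G1=1, G2=1, G3=0, G4=1, G5=1, G6=1, G7=1, G8=0, G9=1 → 1; observed 0. Eliminates G3 stuck-at-1.
Only G2 stuck-at-0 is consistent with every test.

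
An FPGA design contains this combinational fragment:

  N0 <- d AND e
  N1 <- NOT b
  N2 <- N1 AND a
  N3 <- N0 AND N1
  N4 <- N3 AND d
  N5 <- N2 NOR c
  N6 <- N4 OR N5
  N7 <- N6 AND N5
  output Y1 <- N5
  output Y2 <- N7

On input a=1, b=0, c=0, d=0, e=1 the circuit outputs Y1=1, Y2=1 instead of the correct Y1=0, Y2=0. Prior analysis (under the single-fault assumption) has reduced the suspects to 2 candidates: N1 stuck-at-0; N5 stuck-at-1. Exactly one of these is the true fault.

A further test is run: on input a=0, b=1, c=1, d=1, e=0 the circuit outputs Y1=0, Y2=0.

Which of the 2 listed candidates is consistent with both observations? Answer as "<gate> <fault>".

Evaluate each candidate on input a=0, b=1, c=1, d=1, e=0:
  N1 stuck-at-0: N0=0, N1=0 [stuck-at-0], N2=0, N3=0, N4=0, N5=0, N6=0, N7=0 → Y1=0, Y2=0 — matches
  N5 stuck-at-1: N0=0, N1=0, N2=0, N3=0, N4=0, N5=1 [stuck-at-1], N6=1, N7=1 → Y1=1, Y2=1 — eliminated
Only N1 stuck-at-0 reproduces the observed Y1=0, Y2=0.

N1 stuck-at-0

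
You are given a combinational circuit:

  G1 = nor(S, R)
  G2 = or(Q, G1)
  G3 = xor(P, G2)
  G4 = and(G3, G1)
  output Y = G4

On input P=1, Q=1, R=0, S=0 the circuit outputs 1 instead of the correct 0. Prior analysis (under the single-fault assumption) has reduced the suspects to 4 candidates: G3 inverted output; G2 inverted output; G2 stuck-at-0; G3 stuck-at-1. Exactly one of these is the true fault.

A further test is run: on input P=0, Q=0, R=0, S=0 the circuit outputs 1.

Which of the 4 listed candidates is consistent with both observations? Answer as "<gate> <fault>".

G3 stuck-at-1

Evaluate each candidate on input P=0, Q=0, R=0, S=0:
  G3 inverted output: G1=1, G2=1, G3=0 [inverted output], G4=0 → 0 — eliminated
  G2 inverted output: G1=1, G2=0 [inverted output], G3=0, G4=0 → 0 — eliminated
  G2 stuck-at-0: G1=1, G2=0 [stuck-at-0], G3=0, G4=0 → 0 — eliminated
  G3 stuck-at-1: G1=1, G2=1, G3=1 [stuck-at-1], G4=1 → 1 — matches
Only G3 stuck-at-1 reproduces the observed 1.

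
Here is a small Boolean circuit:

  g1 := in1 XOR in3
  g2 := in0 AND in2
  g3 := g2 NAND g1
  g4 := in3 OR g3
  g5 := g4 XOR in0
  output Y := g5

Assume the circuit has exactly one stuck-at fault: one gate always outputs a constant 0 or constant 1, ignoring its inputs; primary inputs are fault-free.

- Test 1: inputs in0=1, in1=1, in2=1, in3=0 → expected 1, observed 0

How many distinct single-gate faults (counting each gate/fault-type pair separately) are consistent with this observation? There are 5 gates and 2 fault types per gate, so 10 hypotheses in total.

5

Fault-free: g1=1, g2=1, g3=0, g4=0, g5=1 → 1. Observed 0.
  g1 stuck-at-0: output 0 ✓
  g1 stuck-at-1: output 1 ✗
  g2 stuck-at-0: output 0 ✓
  g2 stuck-at-1: output 1 ✗
  g3 stuck-at-0: output 1 ✗
  g3 stuck-at-1: output 0 ✓
  g4 stuck-at-0: output 1 ✗
  g4 stuck-at-1: output 0 ✓
  g5 stuck-at-0: output 0 ✓
  g5 stuck-at-1: output 1 ✗
Consistent faults: {g1 stuck-at-0, g2 stuck-at-0, g3 stuck-at-1, g4 stuck-at-1, g5 stuck-at-0} — 5 in all.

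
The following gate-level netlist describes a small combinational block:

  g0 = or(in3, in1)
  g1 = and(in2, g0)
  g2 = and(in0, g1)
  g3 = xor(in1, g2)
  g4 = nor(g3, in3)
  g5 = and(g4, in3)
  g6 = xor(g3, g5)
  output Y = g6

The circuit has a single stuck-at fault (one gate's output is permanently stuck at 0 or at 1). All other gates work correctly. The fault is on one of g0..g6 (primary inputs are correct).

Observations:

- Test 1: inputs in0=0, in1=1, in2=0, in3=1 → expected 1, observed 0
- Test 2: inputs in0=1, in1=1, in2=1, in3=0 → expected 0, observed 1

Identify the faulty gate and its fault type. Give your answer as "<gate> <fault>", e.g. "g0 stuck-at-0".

Fault-free values for test 1 (in0=0, in1=1, in2=0, in3=1): g0=1, g1=0, g2=0, g3=1, g4=0, g5=0, g6=1, giving Y=1. Observed 0.
Test 1: faults giving observed 0 are {g2 stuck-at-1, g3 stuck-at-0, g4 stuck-at-1, g5 stuck-at-1, g6 stuck-at-0}.
Test 2 (in0=1, in1=1, in2=1, in3=0): fault-free g0=1, g1=1, g2=1, g3=0, g4=1, g5=0, g6=0 → 0; observed 1. Eliminates g2 stuck-at-1, g3 stuck-at-0, g4 stuck-at-1, g6 stuck-at-0.
Only g5 stuck-at-1 is consistent with every test.

g5 stuck-at-1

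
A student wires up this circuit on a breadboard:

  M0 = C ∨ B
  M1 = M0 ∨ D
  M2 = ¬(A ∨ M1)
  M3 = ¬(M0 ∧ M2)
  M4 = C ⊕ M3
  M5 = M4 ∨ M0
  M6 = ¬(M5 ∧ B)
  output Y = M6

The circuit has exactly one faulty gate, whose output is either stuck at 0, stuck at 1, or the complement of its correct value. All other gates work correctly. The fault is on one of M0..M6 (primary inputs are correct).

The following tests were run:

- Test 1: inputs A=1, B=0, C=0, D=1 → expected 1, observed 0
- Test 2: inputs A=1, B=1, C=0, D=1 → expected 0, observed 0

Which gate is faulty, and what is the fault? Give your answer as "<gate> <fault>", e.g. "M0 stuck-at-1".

Fault-free values for test 1 (A=1, B=0, C=0, D=1): M0=0, M1=1, M2=0, M3=1, M4=1, M5=1, M6=1, giving Y=1. Observed 0.
Test 1: faults giving observed 0 are {M6 stuck-at-0, M6 inverted output}.
Test 2 (A=1, B=1, C=0, D=1): fault-free M0=1, M1=1, M2=0, M3=1, M4=1, M5=1, M6=0 → 0; observed 0. Eliminates M6 inverted output.
Only M6 stuck-at-0 is consistent with every test.

M6 stuck-at-0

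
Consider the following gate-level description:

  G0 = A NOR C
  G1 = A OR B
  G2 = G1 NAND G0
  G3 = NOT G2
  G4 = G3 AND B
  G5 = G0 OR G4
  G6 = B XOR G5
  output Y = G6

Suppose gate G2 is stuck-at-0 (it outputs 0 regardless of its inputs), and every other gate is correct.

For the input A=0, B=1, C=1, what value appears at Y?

0

Propagate with G2 forced: G0=0, G1=1, G2=0 [stuck-at-0], G3=1, G4=1, G5=1, G6=0.
So Y = 0. (Without the fault it would be 1.)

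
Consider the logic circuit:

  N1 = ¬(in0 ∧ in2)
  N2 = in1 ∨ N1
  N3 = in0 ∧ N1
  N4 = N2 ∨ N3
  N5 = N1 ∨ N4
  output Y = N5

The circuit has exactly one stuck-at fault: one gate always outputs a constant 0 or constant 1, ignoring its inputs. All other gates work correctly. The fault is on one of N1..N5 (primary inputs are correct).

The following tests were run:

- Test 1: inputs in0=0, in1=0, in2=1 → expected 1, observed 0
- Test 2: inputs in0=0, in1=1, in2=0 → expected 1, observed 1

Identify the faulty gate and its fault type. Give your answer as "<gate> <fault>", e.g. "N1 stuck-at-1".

N1 stuck-at-0

Fault-free values for test 1 (in0=0, in1=0, in2=1): N1=1, N2=1, N3=0, N4=1, N5=1, giving Y=1. Observed 0.
Test 1: faults giving observed 0 are {N1 stuck-at-0, N5 stuck-at-0}.
Test 2 (in0=0, in1=1, in2=0): fault-free N1=1, N2=1, N3=0, N4=1, N5=1 → 1; observed 1. Eliminates N5 stuck-at-0.
Only N1 stuck-at-0 is consistent with every test.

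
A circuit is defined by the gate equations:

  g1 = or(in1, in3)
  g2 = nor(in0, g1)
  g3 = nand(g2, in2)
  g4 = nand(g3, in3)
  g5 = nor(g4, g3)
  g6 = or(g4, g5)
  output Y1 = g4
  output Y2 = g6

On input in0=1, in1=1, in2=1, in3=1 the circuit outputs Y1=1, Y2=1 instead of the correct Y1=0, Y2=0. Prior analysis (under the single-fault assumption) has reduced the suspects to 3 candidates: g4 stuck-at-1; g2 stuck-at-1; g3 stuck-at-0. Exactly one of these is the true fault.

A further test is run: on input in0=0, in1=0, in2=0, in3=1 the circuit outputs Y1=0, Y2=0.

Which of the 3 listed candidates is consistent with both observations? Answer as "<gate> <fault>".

g2 stuck-at-1

Evaluate each candidate on input in0=0, in1=0, in2=0, in3=1:
  g4 stuck-at-1: g1=1, g2=0, g3=1, g4=1 [stuck-at-1], g5=0, g6=1 → Y1=1, Y2=1 — eliminated
  g2 stuck-at-1: g1=1, g2=1 [stuck-at-1], g3=1, g4=0, g5=0, g6=0 → Y1=0, Y2=0 — matches
  g3 stuck-at-0: g1=1, g2=0, g3=0 [stuck-at-0], g4=1, g5=0, g6=1 → Y1=1, Y2=1 — eliminated
Only g2 stuck-at-1 reproduces the observed Y1=0, Y2=0.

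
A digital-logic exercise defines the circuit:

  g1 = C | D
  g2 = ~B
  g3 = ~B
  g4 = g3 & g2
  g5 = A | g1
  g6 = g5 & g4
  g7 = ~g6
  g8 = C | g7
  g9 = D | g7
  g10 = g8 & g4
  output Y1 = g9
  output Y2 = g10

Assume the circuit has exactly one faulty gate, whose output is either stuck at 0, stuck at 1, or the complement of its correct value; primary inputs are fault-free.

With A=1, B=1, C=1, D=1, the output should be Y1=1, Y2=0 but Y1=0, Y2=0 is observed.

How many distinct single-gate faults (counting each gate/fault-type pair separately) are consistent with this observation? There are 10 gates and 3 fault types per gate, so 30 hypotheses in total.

Fault-free: g1=1, g2=0, g3=0, g4=0, g5=1, g6=0, g7=1, g8=1, g9=1, g10=0 → Y1=1, Y2=0. Observed Y1=0, Y2=0.
  g1: none of the 3 fault types match ✗
  g2: none of the 3 fault types match ✗
  g3: none of the 3 fault types match ✗
  g4: none of the 3 fault types match ✗
  g5: none of the 3 fault types match ✗
  g6: none of the 3 fault types match ✗
  g7: none of the 3 fault types match ✗
  g8: none of the 3 fault types match ✗
  g9: stuck-at-0, inverted output ✓; others ✗
  g10: none of the 3 fault types match ✗
Consistent faults: {g9 stuck-at-0, g9 inverted output} — 2 in all.

2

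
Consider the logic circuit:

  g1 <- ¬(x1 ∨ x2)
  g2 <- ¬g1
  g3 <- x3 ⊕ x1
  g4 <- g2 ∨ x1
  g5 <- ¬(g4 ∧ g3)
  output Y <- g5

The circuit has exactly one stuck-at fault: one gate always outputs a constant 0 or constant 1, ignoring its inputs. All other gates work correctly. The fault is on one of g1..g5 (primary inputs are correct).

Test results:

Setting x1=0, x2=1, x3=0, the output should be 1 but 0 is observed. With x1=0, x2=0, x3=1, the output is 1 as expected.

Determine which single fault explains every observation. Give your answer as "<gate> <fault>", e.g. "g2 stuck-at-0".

g3 stuck-at-1

Fault-free values for test 1 (x1=0, x2=1, x3=0): g1=0, g2=1, g3=0, g4=1, g5=1, giving Y=1. Observed 0.
Test 1: faults giving observed 0 are {g3 stuck-at-1, g5 stuck-at-0}.
Test 2 (x1=0, x2=0, x3=1): fault-free g1=1, g2=0, g3=1, g4=0, g5=1 → 1; observed 1. Eliminates g5 stuck-at-0.
Only g3 stuck-at-1 is consistent with every test.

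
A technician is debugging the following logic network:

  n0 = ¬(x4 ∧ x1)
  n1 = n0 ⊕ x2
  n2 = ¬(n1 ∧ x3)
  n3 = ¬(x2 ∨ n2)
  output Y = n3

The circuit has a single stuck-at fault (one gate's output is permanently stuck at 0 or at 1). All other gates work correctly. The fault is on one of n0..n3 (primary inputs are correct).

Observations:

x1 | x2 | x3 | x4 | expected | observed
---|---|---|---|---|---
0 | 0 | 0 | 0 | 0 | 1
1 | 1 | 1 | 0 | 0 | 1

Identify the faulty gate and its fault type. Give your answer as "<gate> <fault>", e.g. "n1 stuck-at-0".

Fault-free values for test 1 (x1=0, x2=0, x3=0, x4=0): n0=1, n1=1, n2=1, n3=0, giving Y=0. Observed 1.
Test 1: faults giving observed 1 are {n2 stuck-at-0, n3 stuck-at-1}.
Test 2 (x1=1, x2=1, x3=1, x4=0): fault-free n0=1, n1=0, n2=1, n3=0 → 0; observed 1. Eliminates n2 stuck-at-0.
Only n3 stuck-at-1 is consistent with every test.

n3 stuck-at-1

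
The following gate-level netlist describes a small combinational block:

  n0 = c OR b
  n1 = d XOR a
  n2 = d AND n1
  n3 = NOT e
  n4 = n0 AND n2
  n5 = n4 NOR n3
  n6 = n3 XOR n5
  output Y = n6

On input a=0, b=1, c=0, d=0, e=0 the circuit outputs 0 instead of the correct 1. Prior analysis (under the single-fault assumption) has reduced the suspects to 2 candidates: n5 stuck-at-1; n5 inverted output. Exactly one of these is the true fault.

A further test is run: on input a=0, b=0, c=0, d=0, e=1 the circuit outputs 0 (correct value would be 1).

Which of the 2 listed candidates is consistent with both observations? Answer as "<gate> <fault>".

Evaluate each candidate on input a=0, b=0, c=0, d=0, e=1:
  n5 stuck-at-1: n0=0, n1=0, n2=0, n3=0, n4=0, n5=1 [stuck-at-1], n6=1 → 1 — eliminated
  n5 inverted output: n0=0, n1=0, n2=0, n3=0, n4=0, n5=0 [inverted output], n6=0 → 0 — matches
Only n5 inverted output reproduces the observed 0.

n5 inverted output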